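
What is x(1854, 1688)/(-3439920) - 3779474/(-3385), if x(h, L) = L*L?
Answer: 162393039658/145551615 ≈ 1115.7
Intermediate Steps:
x(h, L) = L²
x(1854, 1688)/(-3439920) - 3779474/(-3385) = 1688²/(-3439920) - 3779474/(-3385) = 2849344*(-1/3439920) - 3779474*(-1/3385) = -178084/214995 + 3779474/3385 = 162393039658/145551615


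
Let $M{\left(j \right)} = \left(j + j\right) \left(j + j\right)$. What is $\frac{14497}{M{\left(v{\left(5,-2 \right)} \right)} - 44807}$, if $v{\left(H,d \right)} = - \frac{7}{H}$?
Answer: $- \frac{51775}{159997} \approx -0.3236$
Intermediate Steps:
$M{\left(j \right)} = 4 j^{2}$ ($M{\left(j \right)} = 2 j 2 j = 4 j^{2}$)
$\frac{14497}{M{\left(v{\left(5,-2 \right)} \right)} - 44807} = \frac{14497}{4 \left(- \frac{7}{5}\right)^{2} - 44807} = \frac{14497}{4 \cdot \frac{49}{25} - 44807} = \frac{14497}{\frac{196}{25} - 44807} = \frac{14497}{- \frac{1119979}{25}} = 14497 \left(- \frac{25}{1119979}\right) = - \frac{51775}{159997}$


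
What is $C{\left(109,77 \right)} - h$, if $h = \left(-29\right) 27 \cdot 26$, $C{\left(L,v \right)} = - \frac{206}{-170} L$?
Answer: $\frac{1741657}{85} \approx 20490.0$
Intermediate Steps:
$C{\left(L,v \right)} = \frac{103 L}{85}$ ($C{\left(L,v \right)} = \left(-206\right) \left(- \frac{1}{170}\right) L = \frac{103 L}{85}$)
$h = -20358$ ($h = \left(-783\right) 26 = -20358$)
$C{\left(109,77 \right)} - h = \frac{103}{85} \cdot 109 - -20358 = \frac{11227}{85} + 20358 = \frac{1741657}{85}$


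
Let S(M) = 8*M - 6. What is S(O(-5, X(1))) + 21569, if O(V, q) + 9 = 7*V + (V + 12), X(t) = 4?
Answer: 21267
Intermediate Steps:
O(V, q) = 3 + 8*V (O(V, q) = -9 + (7*V + (V + 12)) = -9 + (7*V + (12 + V)) = -9 + (12 + 8*V) = 3 + 8*V)
S(M) = -6 + 8*M
S(O(-5, X(1))) + 21569 = (-6 + 8*(3 + 8*(-5))) + 21569 = (-6 + 8*(3 - 40)) + 21569 = (-6 + 8*(-37)) + 21569 = (-6 - 296) + 21569 = -302 + 21569 = 21267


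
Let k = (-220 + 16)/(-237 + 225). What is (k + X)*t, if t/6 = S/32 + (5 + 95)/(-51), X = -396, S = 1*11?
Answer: 1000181/272 ≈ 3677.1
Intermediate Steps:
S = 11
k = 17 (k = -204/(-12) = -204*(-1/12) = 17)
t = -2639/272 (t = 6*(11/32 + (5 + 95)/(-51)) = 6*(11*(1/32) + 100*(-1/51)) = 6*(11/32 - 100/51) = 6*(-2639/1632) = -2639/272 ≈ -9.7022)
(k + X)*t = (17 - 396)*(-2639/272) = -379*(-2639/272) = 1000181/272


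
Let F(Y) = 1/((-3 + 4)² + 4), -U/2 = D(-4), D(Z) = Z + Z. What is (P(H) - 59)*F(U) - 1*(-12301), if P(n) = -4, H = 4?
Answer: 61442/5 ≈ 12288.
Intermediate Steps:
D(Z) = 2*Z
U = 16 (U = -4*(-4) = -2*(-8) = 16)
F(Y) = ⅕ (F(Y) = 1/(1² + 4) = 1/(1 + 4) = 1/5 = ⅕)
(P(H) - 59)*F(U) - 1*(-12301) = (-4 - 59)*(⅕) - 1*(-12301) = -63*⅕ + 12301 = -63/5 + 12301 = 61442/5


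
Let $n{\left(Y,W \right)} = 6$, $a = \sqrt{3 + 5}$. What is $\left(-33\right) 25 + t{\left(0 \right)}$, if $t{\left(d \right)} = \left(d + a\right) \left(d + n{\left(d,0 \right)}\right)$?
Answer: $-825 + 12 \sqrt{2} \approx -808.03$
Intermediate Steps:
$a = 2 \sqrt{2}$ ($a = \sqrt{8} = 2 \sqrt{2} \approx 2.8284$)
$t{\left(d \right)} = \left(6 + d\right) \left(d + 2 \sqrt{2}\right)$ ($t{\left(d \right)} = \left(d + 2 \sqrt{2}\right) \left(d + 6\right) = \left(d + 2 \sqrt{2}\right) \left(6 + d\right) = \left(6 + d\right) \left(d + 2 \sqrt{2}\right)$)
$\left(-33\right) 25 + t{\left(0 \right)} = \left(-33\right) 25 + \left(0^{2} + 6 \cdot 0 + 12 \sqrt{2} + 2 \cdot 0 \sqrt{2}\right) = -825 + \left(0 + 0 + 12 \sqrt{2} + 0\right) = -825 + 12 \sqrt{2}$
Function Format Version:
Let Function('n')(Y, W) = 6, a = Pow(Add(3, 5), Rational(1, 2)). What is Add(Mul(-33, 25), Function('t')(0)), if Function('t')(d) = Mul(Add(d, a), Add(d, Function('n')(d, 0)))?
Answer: Add(-825, Mul(12, Pow(2, Rational(1, 2)))) ≈ -808.03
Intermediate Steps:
a = Mul(2, Pow(2, Rational(1, 2))) (a = Pow(8, Rational(1, 2)) = Mul(2, Pow(2, Rational(1, 2))) ≈ 2.8284)
Function('t')(d) = Mul(Add(6, d), Add(d, Mul(2, Pow(2, Rational(1, 2))))) (Function('t')(d) = Mul(Add(d, Mul(2, Pow(2, Rational(1, 2)))), Add(d, 6)) = Mul(Add(d, Mul(2, Pow(2, Rational(1, 2)))), Add(6, d)) = Mul(Add(6, d), Add(d, Mul(2, Pow(2, Rational(1, 2))))))
Add(Mul(-33, 25), Function('t')(0)) = Add(Mul(-33, 25), Add(Pow(0, 2), Mul(6, 0), Mul(12, Pow(2, Rational(1, 2))), Mul(2, 0, Pow(2, Rational(1, 2))))) = Add(-825, Add(0, 0, Mul(12, Pow(2, Rational(1, 2))), 0)) = Add(-825, Mul(12, Pow(2, Rational(1, 2))))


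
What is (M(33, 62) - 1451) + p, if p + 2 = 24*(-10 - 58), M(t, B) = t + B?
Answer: -2990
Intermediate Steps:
M(t, B) = B + t
p = -1634 (p = -2 + 24*(-10 - 58) = -2 + 24*(-68) = -2 - 1632 = -1634)
(M(33, 62) - 1451) + p = ((62 + 33) - 1451) - 1634 = (95 - 1451) - 1634 = -1356 - 1634 = -2990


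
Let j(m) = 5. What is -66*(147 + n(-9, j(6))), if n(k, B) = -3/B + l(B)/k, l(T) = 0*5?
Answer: -48312/5 ≈ -9662.4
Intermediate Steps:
l(T) = 0
n(k, B) = -3/B (n(k, B) = -3/B + 0/k = -3/B + 0 = -3/B)
-66*(147 + n(-9, j(6))) = -66*(147 - 3/5) = -66*(147 - 3*⅕) = -66*(147 - ⅗) = -66*732/5 = -48312/5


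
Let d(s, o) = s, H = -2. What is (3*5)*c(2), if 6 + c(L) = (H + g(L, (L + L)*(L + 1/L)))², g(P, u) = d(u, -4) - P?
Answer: 450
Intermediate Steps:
g(P, u) = u - P
c(L) = -6 + (-2 - L + 2*L*(L + 1/L))² (c(L) = -6 + (-2 + ((L + L)*(L + 1/L) - L))² = -6 + (-2 + ((2*L)*(L + 1/L) - L))² = -6 + (-2 + (2*L*(L + 1/L) - L))² = -6 + (-2 + (-L + 2*L*(L + 1/L)))² = -6 + (-2 - L + 2*L*(L + 1/L))²)
(3*5)*c(2) = (3*5)*(-6 + 2²*(-1 + 2*2)²) = 15*(-6 + 4*(-1 + 4)²) = 15*(-6 + 4*3²) = 15*(-6 + 4*9) = 15*(-6 + 36) = 15*30 = 450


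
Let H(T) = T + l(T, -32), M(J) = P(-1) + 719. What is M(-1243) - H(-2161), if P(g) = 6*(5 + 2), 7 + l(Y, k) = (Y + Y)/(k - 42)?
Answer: 106212/37 ≈ 2870.6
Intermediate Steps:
l(Y, k) = -7 + 2*Y/(-42 + k) (l(Y, k) = -7 + (Y + Y)/(k - 42) = -7 + (2*Y)/(-42 + k) = -7 + 2*Y/(-42 + k))
P(g) = 42 (P(g) = 6*7 = 42)
M(J) = 761 (M(J) = 42 + 719 = 761)
H(T) = -7 + 36*T/37 (H(T) = T + (294 - 7*(-32) + 2*T)/(-42 - 32) = T + (294 + 224 + 2*T)/(-74) = T - (518 + 2*T)/74 = T + (-7 - T/37) = -7 + 36*T/37)
M(-1243) - H(-2161) = 761 - (-7 + (36/37)*(-2161)) = 761 - (-7 - 77796/37) = 761 - 1*(-78055/37) = 761 + 78055/37 = 106212/37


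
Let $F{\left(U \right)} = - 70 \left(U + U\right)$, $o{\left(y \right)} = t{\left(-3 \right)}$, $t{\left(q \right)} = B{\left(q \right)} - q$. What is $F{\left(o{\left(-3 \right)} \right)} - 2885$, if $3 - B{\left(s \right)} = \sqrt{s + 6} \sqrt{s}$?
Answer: $-3725 + 420 i \approx -3725.0 + 420.0 i$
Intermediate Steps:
$B{\left(s \right)} = 3 - \sqrt{s} \sqrt{6 + s}$ ($B{\left(s \right)} = 3 - \sqrt{s + 6} \sqrt{s} = 3 - \sqrt{6 + s} \sqrt{s} = 3 - \sqrt{s} \sqrt{6 + s}$)
$t{\left(q \right)} = 3 - q - \sqrt{q} \sqrt{6 + q}$ ($t{\left(q \right)} = \left(3 - \sqrt{q} \sqrt{6 + q}\right) - q = 3 - q - \sqrt{q} \sqrt{6 + q}$)
$o{\left(y \right)} = 6 - 3 i$ ($o{\left(y \right)} = 3 - -3 - \sqrt{-3} \sqrt{6 - 3} = 3 + 3 - i \sqrt{3} \sqrt{3} = 3 + 3 - 3 i = 6 - 3 i$)
$F{\left(U \right)} = - 140 U$ ($F{\left(U \right)} = - 70 \cdot 2 U = - 140 U$)
$F{\left(o{\left(-3 \right)} \right)} - 2885 = - 140 \left(6 - 3 i\right) - 2885 = \left(-840 + 420 i\right) - 2885 = -3725 + 420 i$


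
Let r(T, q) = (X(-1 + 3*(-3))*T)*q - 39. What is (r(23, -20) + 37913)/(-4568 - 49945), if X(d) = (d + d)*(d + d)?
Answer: 146126/54513 ≈ 2.6806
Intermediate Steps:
X(d) = 4*d² (X(d) = (2*d)*(2*d) = 4*d²)
r(T, q) = -39 + 400*T*q (r(T, q) = ((4*(-1 + 3*(-3))²)*T)*q - 39 = ((4*(-1 - 9)²)*T)*q - 39 = ((4*(-10)²)*T)*q - 39 = ((4*100)*T)*q - 39 = (400*T)*q - 39 = 400*T*q - 39 = -39 + 400*T*q)
(r(23, -20) + 37913)/(-4568 - 49945) = ((-39 + 400*23*(-20)) + 37913)/(-4568 - 49945) = ((-39 - 184000) + 37913)/(-54513) = (-184039 + 37913)*(-1/54513) = -146126*(-1/54513) = 146126/54513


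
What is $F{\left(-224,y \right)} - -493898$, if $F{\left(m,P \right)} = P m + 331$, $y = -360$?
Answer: $574869$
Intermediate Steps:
$F{\left(m,P \right)} = 331 + P m$
$F{\left(-224,y \right)} - -493898 = \left(331 - -80640\right) - -493898 = \left(331 + 80640\right) + 493898 = 80971 + 493898 = 574869$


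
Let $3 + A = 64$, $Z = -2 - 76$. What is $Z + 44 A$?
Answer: $2606$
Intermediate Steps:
$Z = -78$ ($Z = -2 - 76 = -78$)
$A = 61$ ($A = -3 + 64 = 61$)
$Z + 44 A = -78 + 44 \cdot 61 = -78 + 2684 = 2606$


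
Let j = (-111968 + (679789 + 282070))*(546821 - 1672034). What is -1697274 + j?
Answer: -956310099057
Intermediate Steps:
j = -956308401783 (j = (-111968 + 961859)*(-1125213) = 849891*(-1125213) = -956308401783)
-1697274 + j = -1697274 - 956308401783 = -956310099057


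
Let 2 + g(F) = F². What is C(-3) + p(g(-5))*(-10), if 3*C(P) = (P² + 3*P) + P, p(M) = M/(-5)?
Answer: 45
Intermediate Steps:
g(F) = -2 + F²
p(M) = -M/5 (p(M) = M*(-⅕) = -M/5)
C(P) = P²/3 + 4*P/3 (C(P) = ((P² + 3*P) + P)/3 = (P² + 4*P)/3 = P²/3 + 4*P/3)
C(-3) + p(g(-5))*(-10) = (⅓)*(-3)*(4 - 3) - (-2 + (-5)²)/5*(-10) = (⅓)*(-3)*1 - (-2 + 25)/5*(-10) = -1 - ⅕*23*(-10) = -1 - 23/5*(-10) = -1 + 46 = 45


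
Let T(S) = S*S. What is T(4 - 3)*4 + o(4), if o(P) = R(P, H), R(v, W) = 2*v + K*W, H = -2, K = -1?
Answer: 14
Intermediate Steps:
R(v, W) = -W + 2*v (R(v, W) = 2*v - W = -W + 2*v)
o(P) = 2 + 2*P (o(P) = -1*(-2) + 2*P = 2 + 2*P)
T(S) = S²
T(4 - 3)*4 + o(4) = (4 - 3)²*4 + (2 + 2*4) = 1²*4 + (2 + 8) = 1*4 + 10 = 4 + 10 = 14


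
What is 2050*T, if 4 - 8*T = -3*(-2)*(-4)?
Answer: 7175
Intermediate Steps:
T = 7/2 (T = ½ - (-3*(-2))*(-4)/8 = ½ - 3*(-4)/4 = ½ - ⅛*(-24) = ½ + 3 = 7/2 ≈ 3.5000)
2050*T = 2050*(7/2) = 7175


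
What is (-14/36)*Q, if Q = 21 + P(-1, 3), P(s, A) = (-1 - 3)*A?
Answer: -7/2 ≈ -3.5000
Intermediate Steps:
P(s, A) = -4*A
Q = 9 (Q = 21 - 4*3 = 21 - 12 = 9)
(-14/36)*Q = (-14/36)*9 = ((1/36)*(-14))*9 = -7/18*9 = -7/2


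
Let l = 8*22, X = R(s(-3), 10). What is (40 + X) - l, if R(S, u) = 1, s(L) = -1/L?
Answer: -135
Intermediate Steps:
X = 1
l = 176
(40 + X) - l = (40 + 1) - 1*176 = 41 - 176 = -135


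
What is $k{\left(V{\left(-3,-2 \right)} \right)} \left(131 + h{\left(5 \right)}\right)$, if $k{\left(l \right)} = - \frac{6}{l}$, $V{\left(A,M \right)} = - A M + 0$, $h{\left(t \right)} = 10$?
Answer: $141$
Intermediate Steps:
$V{\left(A,M \right)} = - A M$ ($V{\left(A,M \right)} = - A M + 0 = - A M$)
$k{\left(V{\left(-3,-2 \right)} \right)} \left(131 + h{\left(5 \right)}\right) = - \frac{6}{\left(-1\right) \left(-3\right) \left(-2\right)} \left(131 + 10\right) = - \frac{6}{-6} \cdot 141 = \left(-6\right) \left(- \frac{1}{6}\right) 141 = 1 \cdot 141 = 141$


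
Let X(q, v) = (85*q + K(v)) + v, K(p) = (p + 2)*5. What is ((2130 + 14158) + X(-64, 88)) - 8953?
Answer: 2433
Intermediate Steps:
K(p) = 10 + 5*p (K(p) = (2 + p)*5 = 10 + 5*p)
X(q, v) = 10 + 6*v + 85*q (X(q, v) = (85*q + (10 + 5*v)) + v = (10 + 5*v + 85*q) + v = 10 + 6*v + 85*q)
((2130 + 14158) + X(-64, 88)) - 8953 = ((2130 + 14158) + (10 + 6*88 + 85*(-64))) - 8953 = (16288 + (10 + 528 - 5440)) - 8953 = (16288 - 4902) - 8953 = 11386 - 8953 = 2433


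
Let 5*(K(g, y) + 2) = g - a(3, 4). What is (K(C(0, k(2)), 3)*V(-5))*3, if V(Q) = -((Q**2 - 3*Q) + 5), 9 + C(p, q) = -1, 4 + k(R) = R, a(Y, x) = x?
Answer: 648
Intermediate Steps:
k(R) = -4 + R
C(p, q) = -10 (C(p, q) = -9 - 1 = -10)
K(g, y) = -14/5 + g/5 (K(g, y) = -2 + (g - 1*4)/5 = -2 + (g - 4)/5 = -2 + (-4 + g)/5 = -2 + (-4/5 + g/5) = -14/5 + g/5)
V(Q) = -5 - Q**2 + 3*Q (V(Q) = -(5 + Q**2 - 3*Q) = -5 - Q**2 + 3*Q)
(K(C(0, k(2)), 3)*V(-5))*3 = ((-14/5 + (1/5)*(-10))*(-5 - 1*(-5)**2 + 3*(-5)))*3 = ((-14/5 - 2)*(-5 - 1*25 - 15))*3 = -24*(-5 - 25 - 15)/5*3 = -24/5*(-45)*3 = 216*3 = 648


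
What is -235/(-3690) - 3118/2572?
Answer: -272525/237267 ≈ -1.1486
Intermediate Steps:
-235/(-3690) - 3118/2572 = -235*(-1/3690) - 3118*1/2572 = 47/738 - 1559/1286 = -272525/237267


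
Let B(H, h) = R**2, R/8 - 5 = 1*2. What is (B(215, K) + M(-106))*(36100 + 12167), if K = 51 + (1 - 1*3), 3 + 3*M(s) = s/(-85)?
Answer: 12863654259/85 ≈ 1.5134e+8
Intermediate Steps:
R = 56 (R = 40 + 8*(1*2) = 40 + 8*2 = 40 + 16 = 56)
M(s) = -1 - s/255 (M(s) = -1 + (s/(-85))/3 = -1 + (s*(-1/85))/3 = -1 + (-s/85)/3 = -1 - s/255)
K = 49 (K = 51 + (1 - 3) = 51 - 2 = 49)
B(H, h) = 3136 (B(H, h) = 56**2 = 3136)
(B(215, K) + M(-106))*(36100 + 12167) = (3136 + (-1 - 1/255*(-106)))*(36100 + 12167) = (3136 + (-1 + 106/255))*48267 = (3136 - 149/255)*48267 = (799531/255)*48267 = 12863654259/85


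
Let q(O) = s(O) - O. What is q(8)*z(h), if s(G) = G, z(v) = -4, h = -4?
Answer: 0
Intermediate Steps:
q(O) = 0 (q(O) = O - O = 0)
q(8)*z(h) = 0*(-4) = 0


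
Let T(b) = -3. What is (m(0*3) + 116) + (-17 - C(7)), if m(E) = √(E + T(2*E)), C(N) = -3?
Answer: 102 + I*√3 ≈ 102.0 + 1.732*I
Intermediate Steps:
m(E) = √(-3 + E) (m(E) = √(E - 3) = √(-3 + E))
(m(0*3) + 116) + (-17 - C(7)) = (√(-3 + 0*3) + 116) + (-17 - 1*(-3)) = (√(-3 + 0) + 116) + (-17 + 3) = (√(-3) + 116) - 14 = (I*√3 + 116) - 14 = (116 + I*√3) - 14 = 102 + I*√3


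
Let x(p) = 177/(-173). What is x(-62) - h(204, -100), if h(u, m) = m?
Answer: 17123/173 ≈ 98.977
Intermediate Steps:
x(p) = -177/173 (x(p) = 177*(-1/173) = -177/173)
x(-62) - h(204, -100) = -177/173 - 1*(-100) = -177/173 + 100 = 17123/173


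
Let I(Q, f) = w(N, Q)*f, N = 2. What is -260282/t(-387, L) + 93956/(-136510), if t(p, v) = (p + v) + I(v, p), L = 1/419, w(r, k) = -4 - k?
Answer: -7466635672656/33229741985 ≈ -224.70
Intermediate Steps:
I(Q, f) = f*(-4 - Q) (I(Q, f) = (-4 - Q)*f = f*(-4 - Q))
L = 1/419 ≈ 0.0023866
t(p, v) = p + v - p*(4 + v) (t(p, v) = (p + v) - p*(4 + v) = p + v - p*(4 + v))
-260282/t(-387, L) + 93956/(-136510) = -260282/(-387 + 1/419 - 1*(-387)*(4 + 1/419)) + 93956/(-136510) = -260282/(-387 + 1/419 - 1*(-387)*1677/419) + 93956*(-1/136510) = -260282/(-387 + 1/419 + 648999/419) - 46978/68255 = -260282/486847/419 - 46978/68255 = -260282*419/486847 - 46978/68255 = -109058158/486847 - 46978/68255 = -7466635672656/33229741985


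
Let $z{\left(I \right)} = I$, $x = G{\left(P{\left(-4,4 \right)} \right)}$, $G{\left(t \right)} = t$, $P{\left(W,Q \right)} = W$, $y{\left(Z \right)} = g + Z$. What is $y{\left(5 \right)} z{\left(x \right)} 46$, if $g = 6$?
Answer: $-2024$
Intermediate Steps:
$y{\left(Z \right)} = 6 + Z$
$x = -4$
$y{\left(5 \right)} z{\left(x \right)} 46 = \left(6 + 5\right) \left(-4\right) 46 = 11 \left(-4\right) 46 = \left(-44\right) 46 = -2024$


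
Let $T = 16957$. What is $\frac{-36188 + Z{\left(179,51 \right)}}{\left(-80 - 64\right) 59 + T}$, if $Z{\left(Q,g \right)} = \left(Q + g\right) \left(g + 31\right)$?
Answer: $- \frac{17328}{8461} \approx -2.048$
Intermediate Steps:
$Z{\left(Q,g \right)} = \left(31 + g\right) \left(Q + g\right)$ ($Z{\left(Q,g \right)} = \left(Q + g\right) \left(31 + g\right) = \left(31 + g\right) \left(Q + g\right)$)
$\frac{-36188 + Z{\left(179,51 \right)}}{\left(-80 - 64\right) 59 + T} = \frac{-36188 + \left(51^{2} + 31 \cdot 179 + 31 \cdot 51 + 179 \cdot 51\right)}{\left(-80 - 64\right) 59 + 16957} = \frac{-36188 + \left(2601 + 5549 + 1581 + 9129\right)}{\left(-144\right) 59 + 16957} = \frac{-36188 + 18860}{-8496 + 16957} = - \frac{17328}{8461}$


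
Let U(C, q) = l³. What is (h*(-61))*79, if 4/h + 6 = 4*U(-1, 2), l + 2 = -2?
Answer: 9638/131 ≈ 73.573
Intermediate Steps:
l = -4 (l = -2 - 2 = -4)
U(C, q) = -64 (U(C, q) = (-4)³ = -64)
h = -2/131 (h = 4/(-6 + 4*(-64)) = 4/(-6 - 256) = 4/(-262) = 4*(-1/262) = -2/131 ≈ -0.015267)
(h*(-61))*79 = -2/131*(-61)*79 = (122/131)*79 = 9638/131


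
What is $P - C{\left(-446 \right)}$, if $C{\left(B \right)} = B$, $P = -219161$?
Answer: $-218715$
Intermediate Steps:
$P - C{\left(-446 \right)} = -219161 - -446 = -219161 + 446 = -218715$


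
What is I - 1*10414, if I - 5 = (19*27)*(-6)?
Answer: -13487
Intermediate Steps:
I = -3073 (I = 5 + (19*27)*(-6) = 5 + 513*(-6) = 5 - 3078 = -3073)
I - 1*10414 = -3073 - 1*10414 = -3073 - 10414 = -13487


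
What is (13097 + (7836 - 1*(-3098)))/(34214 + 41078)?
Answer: 3433/10756 ≈ 0.31917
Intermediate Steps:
(13097 + (7836 - 1*(-3098)))/(34214 + 41078) = (13097 + (7836 + 3098))/75292 = (13097 + 10934)*(1/75292) = 24031*(1/75292) = 3433/10756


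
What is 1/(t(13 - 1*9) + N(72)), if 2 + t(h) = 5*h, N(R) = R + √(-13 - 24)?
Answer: 90/8137 - I*√37/8137 ≈ 0.011061 - 0.00074754*I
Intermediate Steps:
N(R) = R + I*√37 (N(R) = R + √(-37) = R + I*√37)
t(h) = -2 + 5*h
1/(t(13 - 1*9) + N(72)) = 1/((-2 + 5*(13 - 1*9)) + (72 + I*√37)) = 1/((-2 + 5*(13 - 9)) + (72 + I*√37)) = 1/((-2 + 5*4) + (72 + I*√37)) = 1/((-2 + 20) + (72 + I*√37)) = 1/(18 + (72 + I*√37)) = 1/(90 + I*√37)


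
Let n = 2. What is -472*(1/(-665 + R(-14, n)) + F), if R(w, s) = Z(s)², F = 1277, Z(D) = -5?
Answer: -48219461/80 ≈ -6.0274e+5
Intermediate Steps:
R(w, s) = 25 (R(w, s) = (-5)² = 25)
-472*(1/(-665 + R(-14, n)) + F) = -472*(1/(-665 + 25) + 1277) = -472*(1/(-640) + 1277) = -472*(-1/640 + 1277) = -472*817279/640 = -48219461/80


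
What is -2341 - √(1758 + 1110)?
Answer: -2341 - 2*√717 ≈ -2394.6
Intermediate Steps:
-2341 - √(1758 + 1110) = -2341 - √2868 = -2341 - 2*√717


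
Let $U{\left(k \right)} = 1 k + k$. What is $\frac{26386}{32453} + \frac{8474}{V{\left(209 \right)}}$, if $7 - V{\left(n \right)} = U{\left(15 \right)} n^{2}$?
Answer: $\frac{34301814556}{42527157619} \approx 0.80659$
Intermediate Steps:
$U{\left(k \right)} = 2 k$ ($U{\left(k \right)} = k + k = 2 k$)
$V{\left(n \right)} = 7 - 30 n^{2}$ ($V{\left(n \right)} = 7 - 2 \cdot 15 n^{2} = 7 - 30 n^{2}$)
$\frac{26386}{32453} + \frac{8474}{V{\left(209 \right)}} = \frac{26386}{32453} + \frac{8474}{7 - 30 \cdot 209^{2}} = 26386 \cdot \frac{1}{32453} + \frac{8474}{7 - 1310430} = \frac{26386}{32453} + \frac{8474}{7 - 1310430} = \frac{26386}{32453} + \frac{8474}{-1310423} = \frac{26386}{32453} + 8474 \left(- \frac{1}{1310423}\right) = \frac{26386}{32453} - \frac{8474}{1310423} = \frac{34301814556}{42527157619}$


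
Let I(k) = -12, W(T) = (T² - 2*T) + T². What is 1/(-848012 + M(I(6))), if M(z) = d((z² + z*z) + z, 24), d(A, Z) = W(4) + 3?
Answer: -1/847985 ≈ -1.1793e-6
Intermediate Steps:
W(T) = -2*T + 2*T²
d(A, Z) = 27 (d(A, Z) = 2*4*(-1 + 4) + 3 = 2*4*3 + 3 = 24 + 3 = 27)
M(z) = 27
1/(-848012 + M(I(6))) = 1/(-848012 + 27) = 1/(-847985) = -1/847985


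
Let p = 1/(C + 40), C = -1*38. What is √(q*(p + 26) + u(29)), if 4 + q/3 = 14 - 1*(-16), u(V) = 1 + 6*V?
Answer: √2242 ≈ 47.350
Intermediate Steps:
C = -38
q = 78 (q = -12 + 3*(14 - 1*(-16)) = -12 + 3*(14 + 16) = -12 + 3*30 = -12 + 90 = 78)
p = ½ (p = 1/(-38 + 40) = 1/2 = ½ ≈ 0.50000)
√(q*(p + 26) + u(29)) = √(78*(½ + 26) + (1 + 6*29)) = √(78*(53/2) + (1 + 174)) = √(2067 + 175) = √2242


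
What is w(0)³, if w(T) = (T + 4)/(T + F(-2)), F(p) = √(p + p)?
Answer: 8*I ≈ 8.0*I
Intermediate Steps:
F(p) = √2*√p (F(p) = √(2*p) = √2*√p)
w(T) = (4 + T)/(T + 2*I) (w(T) = (T + 4)/(T + √2*√(-2)) = (4 + T)/(T + √2*(I*√2)) = (4 + T)/(T + 2*I))
w(0)³ = ((4 + 0)/(0 + 2*I))³ = (4/(2*I))³ = (-I/2*4)³ = (-2*I)³ = 8*I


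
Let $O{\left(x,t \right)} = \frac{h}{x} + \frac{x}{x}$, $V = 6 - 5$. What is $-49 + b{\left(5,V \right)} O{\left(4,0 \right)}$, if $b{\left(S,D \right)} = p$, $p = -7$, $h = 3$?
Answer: $- \frac{245}{4} \approx -61.25$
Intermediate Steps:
$V = 1$
$O{\left(x,t \right)} = 1 + \frac{3}{x}$ ($O{\left(x,t \right)} = \frac{3}{x} + \frac{x}{x} = \frac{3}{x} + 1 = 1 + \frac{3}{x}$)
$b{\left(S,D \right)} = -7$
$-49 + b{\left(5,V \right)} O{\left(4,0 \right)} = -49 - 7 \frac{3 + 4}{4} = -49 - 7 \cdot \frac{1}{4} \cdot 7 = -49 - \frac{49}{4} = - \frac{245}{4}$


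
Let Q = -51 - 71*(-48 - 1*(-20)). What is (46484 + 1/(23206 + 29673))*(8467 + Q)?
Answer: 25573317454548/52879 ≈ 4.8362e+8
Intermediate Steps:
Q = 1937 (Q = -51 - 71*(-48 + 20) = -51 - 71*(-28) = -51 + 1988 = 1937)
(46484 + 1/(23206 + 29673))*(8467 + Q) = (46484 + 1/(23206 + 29673))*(8467 + 1937) = (46484 + 1/52879)*10404 = (2458027437/52879)*10404 = 25573317454548/52879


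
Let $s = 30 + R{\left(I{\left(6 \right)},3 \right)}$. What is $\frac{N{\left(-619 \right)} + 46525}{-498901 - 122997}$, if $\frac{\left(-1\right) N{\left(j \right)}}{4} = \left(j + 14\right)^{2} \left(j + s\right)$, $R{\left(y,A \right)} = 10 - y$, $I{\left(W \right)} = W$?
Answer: $- \frac{856545025}{621898} \approx -1377.3$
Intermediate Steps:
$s = 34$ ($s = 30 + \left(10 - 6\right) = 30 + 4 = 34$)
$N{\left(j \right)} = - 4 \left(14 + j\right)^{2} \left(34 + j\right)$ ($N{\left(j \right)} = - 4 \left(j + 14\right)^{2} \left(j + 34\right) = - 4 \left(14 + j\right)^{2} \left(34 + j\right)$)
$\frac{N{\left(-619 \right)} + 46525}{-498901 - 122997} = \frac{4 \left(14 - 619\right)^{2} \left(-34 - -619\right) + 46525}{-498901 - 122997} = \frac{4 \left(-605\right)^{2} \left(-34 + 619\right) + 46525}{-621898} = \left(4 \cdot 366025 \cdot 585 + 46525\right) \left(- \frac{1}{621898}\right) = \left(856498500 + 46525\right) \left(- \frac{1}{621898}\right) = 856545025 \left(- \frac{1}{621898}\right) = - \frac{856545025}{621898}$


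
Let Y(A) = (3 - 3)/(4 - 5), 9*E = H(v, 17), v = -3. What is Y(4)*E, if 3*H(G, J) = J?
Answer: 0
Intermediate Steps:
H(G, J) = J/3
E = 17/27 (E = ((⅓)*17)/9 = (⅑)*(17/3) = 17/27 ≈ 0.62963)
Y(A) = 0 (Y(A) = 0/(-1) = 0*(-1) = 0)
Y(4)*E = 0*(17/27) = 0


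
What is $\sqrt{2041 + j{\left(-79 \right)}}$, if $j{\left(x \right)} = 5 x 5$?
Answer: $\sqrt{66} \approx 8.124$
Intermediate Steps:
$j{\left(x \right)} = 25 x$
$\sqrt{2041 + j{\left(-79 \right)}} = \sqrt{2041 + 25 \left(-79\right)} = \sqrt{2041 - 1975} = \sqrt{66}$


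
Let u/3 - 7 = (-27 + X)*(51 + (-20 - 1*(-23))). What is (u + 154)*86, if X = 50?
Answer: 335486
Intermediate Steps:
u = 3747 (u = 21 + 3*((-27 + 50)*(51 + (-20 - 1*(-23)))) = 21 + 3*(23*(51 + (-20 + 23))) = 21 + 3*(23*(51 + 3)) = 21 + 3*(23*54) = 21 + 3*1242 = 21 + 3726 = 3747)
(u + 154)*86 = (3747 + 154)*86 = 3901*86 = 335486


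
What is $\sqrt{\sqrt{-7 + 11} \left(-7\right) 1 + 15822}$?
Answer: $8 \sqrt{247} \approx 125.73$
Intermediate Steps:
$\sqrt{\sqrt{-7 + 11} \left(-7\right) 1 + 15822} = \sqrt{\sqrt{4} \left(-7\right) 1 + 15822} = \sqrt{2 \left(-7\right) 1 + 15822} = \sqrt{\left(-14\right) 1 + 15822} = \sqrt{-14 + 15822} = \sqrt{15808} = 8 \sqrt{247}$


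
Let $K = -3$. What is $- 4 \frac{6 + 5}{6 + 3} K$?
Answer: $\frac{44}{3} \approx 14.667$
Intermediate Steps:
$- 4 \frac{6 + 5}{6 + 3} K = - 4 \frac{6 + 5}{6 + 3} \left(-3\right) = - 4 \cdot \frac{11}{9} \left(-3\right) = - 4 \cdot 11 \cdot \frac{1}{9} \left(-3\right) = \left(-4\right) \frac{11}{9} \left(-3\right) = \left(- \frac{44}{9}\right) \left(-3\right) = \frac{44}{3}$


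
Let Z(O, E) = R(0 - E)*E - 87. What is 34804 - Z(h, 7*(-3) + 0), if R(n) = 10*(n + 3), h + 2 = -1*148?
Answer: 39931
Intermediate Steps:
h = -150 (h = -2 - 1*148 = -2 - 148 = -150)
R(n) = 30 + 10*n (R(n) = 10*(3 + n) = 30 + 10*n)
Z(O, E) = -87 + E*(30 - 10*E) (Z(O, E) = (30 + 10*(0 - E))*E - 87 = (30 + 10*(-E))*E - 87 = (30 - 10*E)*E - 87 = E*(30 - 10*E) - 87 = -87 + E*(30 - 10*E))
34804 - Z(h, 7*(-3) + 0) = 34804 - (-87 + 10*(7*(-3) + 0)*(3 - (7*(-3) + 0))) = 34804 - (-87 + 10*(-21 + 0)*(3 - (-21 + 0))) = 34804 - (-87 + 10*(-21)*(3 - 1*(-21))) = 34804 - (-87 + 10*(-21)*(3 + 21)) = 34804 - (-87 + 10*(-21)*24) = 34804 - (-87 - 5040) = 34804 - 1*(-5127) = 34804 + 5127 = 39931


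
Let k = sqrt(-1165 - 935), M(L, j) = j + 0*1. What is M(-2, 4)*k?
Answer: 40*I*sqrt(21) ≈ 183.3*I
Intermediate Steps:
M(L, j) = j (M(L, j) = j + 0 = j)
k = 10*I*sqrt(21) (k = sqrt(-2100) = 10*I*sqrt(21) ≈ 45.826*I)
M(-2, 4)*k = 4*(10*I*sqrt(21)) = 40*I*sqrt(21)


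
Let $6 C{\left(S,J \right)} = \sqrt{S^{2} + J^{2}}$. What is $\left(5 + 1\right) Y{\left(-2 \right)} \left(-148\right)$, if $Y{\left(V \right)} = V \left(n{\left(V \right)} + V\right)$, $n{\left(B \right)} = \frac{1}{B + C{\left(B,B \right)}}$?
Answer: $- \frac{76368}{17} - \frac{2664 \sqrt{2}}{17} \approx -4713.9$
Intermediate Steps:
$C{\left(S,J \right)} = \frac{\sqrt{J^{2} + S^{2}}}{6}$ ($C{\left(S,J \right)} = \frac{\sqrt{S^{2} + J^{2}}}{6} = \frac{\sqrt{J^{2} + S^{2}}}{6}$)
$n{\left(B \right)} = \frac{1}{B + \frac{\sqrt{2} \sqrt{B^{2}}}{6}}$ ($n{\left(B \right)} = \frac{1}{B + \frac{\sqrt{B^{2} + B^{2}}}{6}} = \frac{1}{B + \frac{\sqrt{2 B^{2}}}{6}} = \frac{1}{B + \frac{\sqrt{2} \sqrt{B^{2}}}{6}}$)
$Y{\left(V \right)} = V \left(V + \frac{6}{6 V + \sqrt{2} \sqrt{V^{2}}}\right)$ ($Y{\left(V \right)} = V \left(\frac{6}{6 V + \sqrt{2} \sqrt{V^{2}}} + V\right) = V \left(V + \frac{6}{6 V + \sqrt{2} \sqrt{V^{2}}}\right)$)
$\left(5 + 1\right) Y{\left(-2 \right)} \left(-148\right) = \left(5 + 1\right) \left(- 2 \left(-2 + \frac{1}{-2 + \frac{\sqrt{2} \sqrt{\left(-2\right)^{2}}}{6}}\right)\right) \left(-148\right) = 6 \left(- 2 \left(-2 + \frac{1}{-2 + \frac{\sqrt{2} \sqrt{4}}{6}}\right)\right) \left(-148\right) = 6 \left(- 2 \left(-2 + \frac{1}{-2 + \frac{1}{6} \sqrt{2} \cdot 2}\right)\right) \left(-148\right) = 6 \left(- 2 \left(-2 + \frac{1}{-2 + \frac{\sqrt{2}}{3}}\right)\right) \left(-148\right) = 6 \left(4 - \frac{2}{-2 + \frac{\sqrt{2}}{3}}\right) \left(-148\right) = \left(24 - \frac{12}{-2 + \frac{\sqrt{2}}{3}}\right) \left(-148\right) = -3552 + \frac{1776}{-2 + \frac{\sqrt{2}}{3}}$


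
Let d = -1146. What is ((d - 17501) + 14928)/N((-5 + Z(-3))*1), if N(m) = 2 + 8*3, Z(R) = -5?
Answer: -3719/26 ≈ -143.04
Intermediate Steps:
N(m) = 26 (N(m) = 2 + 24 = 26)
((d - 17501) + 14928)/N((-5 + Z(-3))*1) = ((-1146 - 17501) + 14928)/26 = (-18647 + 14928)*(1/26) = -3719*1/26 = -3719/26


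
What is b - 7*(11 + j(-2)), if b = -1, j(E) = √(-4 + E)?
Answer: -78 - 7*I*√6 ≈ -78.0 - 17.146*I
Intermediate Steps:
b - 7*(11 + j(-2)) = -1 - 7*(11 + √(-4 - 2)) = -1 - 7*(11 + √(-6)) = -1 - 7*(11 + I*√6) = -1 - (77 + 7*I*√6) = -1 + (-77 - 7*I*√6) = -78 - 7*I*√6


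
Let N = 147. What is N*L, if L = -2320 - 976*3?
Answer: -771456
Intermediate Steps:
L = -5248 (L = -2320 - 1*2928 = -2320 - 2928 = -5248)
N*L = 147*(-5248) = -771456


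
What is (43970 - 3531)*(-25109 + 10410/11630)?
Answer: -1180848158714/1163 ≈ -1.0153e+9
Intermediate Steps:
(43970 - 3531)*(-25109 + 10410/11630) = 40439*(-25109 + 10410*(1/11630)) = 40439*(-25109 + 1041/1163) = 40439*(-29200726/1163) = -1180848158714/1163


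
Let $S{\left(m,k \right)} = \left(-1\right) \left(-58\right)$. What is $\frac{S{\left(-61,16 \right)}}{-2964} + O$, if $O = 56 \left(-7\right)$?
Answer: $- \frac{580973}{1482} \approx -392.02$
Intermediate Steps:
$S{\left(m,k \right)} = 58$
$O = -392$
$\frac{S{\left(-61,16 \right)}}{-2964} + O = \frac{58}{-2964} - 392 = 58 \left(- \frac{1}{2964}\right) - 392 = - \frac{29}{1482} - 392 = - \frac{580973}{1482}$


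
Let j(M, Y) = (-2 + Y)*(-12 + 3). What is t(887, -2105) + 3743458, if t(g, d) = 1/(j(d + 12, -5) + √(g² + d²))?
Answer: 19517734906787/5213825 + √5217794/5213825 ≈ 3.7435e+6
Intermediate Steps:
j(M, Y) = 18 - 9*Y (j(M, Y) = (-2 + Y)*(-9) = 18 - 9*Y)
t(g, d) = 1/(63 + √(d² + g²)) (t(g, d) = 1/((18 - 9*(-5)) + √(g² + d²)) = 1/((18 + 45) + √(d² + g²)) = 1/(63 + √(d² + g²)))
t(887, -2105) + 3743458 = 1/(63 + √((-2105)² + 887²)) + 3743458 = 1/(63 + √(4431025 + 786769)) + 3743458 = 1/(63 + √5217794) + 3743458 = 3743458 + 1/(63 + √5217794)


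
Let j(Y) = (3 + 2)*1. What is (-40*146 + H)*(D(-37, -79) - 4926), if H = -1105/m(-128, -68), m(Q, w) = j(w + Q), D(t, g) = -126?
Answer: 30620172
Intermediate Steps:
j(Y) = 5 (j(Y) = 5*1 = 5)
m(Q, w) = 5
H = -221 (H = -1105/5 = -1105*⅕ = -221)
(-40*146 + H)*(D(-37, -79) - 4926) = (-40*146 - 221)*(-126 - 4926) = (-5840 - 221)*(-5052) = -6061*(-5052) = 30620172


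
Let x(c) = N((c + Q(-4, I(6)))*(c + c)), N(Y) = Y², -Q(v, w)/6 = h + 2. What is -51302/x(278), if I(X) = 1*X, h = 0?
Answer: -25651/10936613408 ≈ -2.3454e-6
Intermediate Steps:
I(X) = X
Q(v, w) = -12 (Q(v, w) = -6*(0 + 2) = -6*2 = -12)
x(c) = 4*c²*(-12 + c)² (x(c) = ((c - 12)*(c + c))² = ((-12 + c)*(2*c))² = (2*c*(-12 + c))² = 4*c²*(-12 + c)²)
-51302/x(278) = -51302*1/(309136*(-12 + 278)²) = -51302/(4*77284*266²) = -51302/(4*77284*70756) = -51302/21873226816 = -51302*1/21873226816 = -25651/10936613408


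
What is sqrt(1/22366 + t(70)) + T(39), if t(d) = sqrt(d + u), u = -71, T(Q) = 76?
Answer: 76 + sqrt(22366 + 500237956*I)/22366 ≈ 76.707 + 0.70709*I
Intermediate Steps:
t(d) = sqrt(-71 + d) (t(d) = sqrt(d - 71) = sqrt(-71 + d))
sqrt(1/22366 + t(70)) + T(39) = sqrt(1/22366 + sqrt(-71 + 70)) + 76 = sqrt(1/22366 + sqrt(-1)) + 76 = sqrt(1/22366 + I) + 76 = 76 + sqrt(1/22366 + I)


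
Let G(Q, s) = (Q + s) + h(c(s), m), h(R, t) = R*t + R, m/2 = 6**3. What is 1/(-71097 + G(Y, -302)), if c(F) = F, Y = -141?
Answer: -1/202306 ≈ -4.9430e-6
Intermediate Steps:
m = 432 (m = 2*6**3 = 2*216 = 432)
h(R, t) = R + R*t
G(Q, s) = Q + 434*s (G(Q, s) = (Q + s) + s*(1 + 432) = (Q + s) + s*433 = (Q + s) + 433*s = Q + 434*s)
1/(-71097 + G(Y, -302)) = 1/(-71097 + (-141 + 434*(-302))) = 1/(-71097 + (-141 - 131068)) = 1/(-71097 - 131209) = 1/(-202306) = -1/202306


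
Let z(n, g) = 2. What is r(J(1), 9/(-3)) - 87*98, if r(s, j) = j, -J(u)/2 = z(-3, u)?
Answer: -8529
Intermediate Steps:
J(u) = -4 (J(u) = -2*2 = -4)
r(J(1), 9/(-3)) - 87*98 = 9/(-3) - 87*98 = 9*(-⅓) - 8526 = -3 - 8526 = -8529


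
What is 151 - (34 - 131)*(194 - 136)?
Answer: 5777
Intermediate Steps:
151 - (34 - 131)*(194 - 136) = 151 - (-97)*58 = 151 - 1*(-5626) = 151 + 5626 = 5777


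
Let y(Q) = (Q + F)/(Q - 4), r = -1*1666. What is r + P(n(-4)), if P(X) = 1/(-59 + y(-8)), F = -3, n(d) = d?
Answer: -1161214/697 ≈ -1666.0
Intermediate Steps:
r = -1666
y(Q) = (-3 + Q)/(-4 + Q) (y(Q) = (Q - 3)/(Q - 4) = (-3 + Q)/(-4 + Q))
P(X) = -12/697 (P(X) = 1/(-59 + (-3 - 8)/(-4 - 8)) = 1/(-59 - 11/(-12)) = 1/(-59 - 1/12*(-11)) = 1/(-59 + 11/12) = 1/(-697/12) = -12/697)
r + P(n(-4)) = -1666 - 12/697 = -1161214/697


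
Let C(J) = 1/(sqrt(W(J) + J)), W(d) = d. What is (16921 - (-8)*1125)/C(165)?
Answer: 25921*sqrt(330) ≈ 4.7088e+5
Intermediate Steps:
C(J) = sqrt(2)/(2*sqrt(J)) (C(J) = 1/(sqrt(J + J)) = 1/(sqrt(2*J)) = 1/(sqrt(2)*sqrt(J)) = sqrt(2)/(2*sqrt(J)))
(16921 - (-8)*1125)/C(165) = (16921 - (-8)*1125)/((sqrt(2)/(2*sqrt(165)))) = (16921 - 1*(-9000))/((sqrt(2)*(sqrt(165)/165)/2)) = (16921 + 9000)/((sqrt(330)/330)) = 25921*sqrt(330)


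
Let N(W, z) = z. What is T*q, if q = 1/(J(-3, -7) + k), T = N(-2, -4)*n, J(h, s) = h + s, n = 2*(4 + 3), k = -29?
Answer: 56/39 ≈ 1.4359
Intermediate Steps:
n = 14 (n = 2*7 = 14)
T = -56 (T = -4*14 = -56)
q = -1/39 (q = 1/((-3 - 7) - 29) = 1/(-10 - 29) = 1/(-39) = -1/39 ≈ -0.025641)
T*q = -56*(-1/39) = 56/39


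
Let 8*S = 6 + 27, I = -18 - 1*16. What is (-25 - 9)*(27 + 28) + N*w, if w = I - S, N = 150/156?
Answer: -396585/208 ≈ -1906.7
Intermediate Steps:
I = -34 (I = -18 - 16 = -34)
S = 33/8 (S = (6 + 27)/8 = (⅛)*33 = 33/8 ≈ 4.1250)
N = 25/26 (N = 150*(1/156) = 25/26 ≈ 0.96154)
w = -305/8 (w = -34 - 1*33/8 = -34 - 33/8 = -305/8 ≈ -38.125)
(-25 - 9)*(27 + 28) + N*w = (-25 - 9)*(27 + 28) + (25/26)*(-305/8) = -34*55 - 7625/208 = -1870 - 7625/208 = -396585/208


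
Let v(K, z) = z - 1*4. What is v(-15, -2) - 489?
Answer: -495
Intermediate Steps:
v(K, z) = -4 + z (v(K, z) = z - 4 = -4 + z)
v(-15, -2) - 489 = (-4 - 2) - 489 = -6 - 489 = -495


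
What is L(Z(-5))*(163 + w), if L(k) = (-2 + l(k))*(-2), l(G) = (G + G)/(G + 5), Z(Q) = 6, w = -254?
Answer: -1820/11 ≈ -165.45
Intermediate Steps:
l(G) = 2*G/(5 + G) (l(G) = (2*G)/(5 + G) = 2*G/(5 + G))
L(k) = 4 - 4*k/(5 + k) (L(k) = (-2 + 2*k/(5 + k))*(-2) = 4 - 4*k/(5 + k))
L(Z(-5))*(163 + w) = (20/(5 + 6))*(163 - 254) = (20/11)*(-91) = -1820/11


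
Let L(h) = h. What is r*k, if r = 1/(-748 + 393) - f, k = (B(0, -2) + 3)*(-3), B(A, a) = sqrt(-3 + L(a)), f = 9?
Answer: 28764/355 + 9588*I*sqrt(5)/355 ≈ 81.025 + 60.393*I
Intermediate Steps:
B(A, a) = sqrt(-3 + a)
k = -9 - 3*I*sqrt(5) (k = (sqrt(-3 - 2) + 3)*(-3) = (sqrt(-5) + 3)*(-3) = (I*sqrt(5) + 3)*(-3) = (3 + I*sqrt(5))*(-3) = -9 - 3*I*sqrt(5) ≈ -9.0 - 6.7082*I)
r = -3196/355 (r = 1/(-748 + 393) - 1*9 = 1/(-355) - 9 = -1/355 - 9 = -3196/355 ≈ -9.0028)
r*k = -3196*(-9 - 3*I*sqrt(5))/355 = 28764/355 + 9588*I*sqrt(5)/355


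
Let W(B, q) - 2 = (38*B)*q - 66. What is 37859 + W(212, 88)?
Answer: 746723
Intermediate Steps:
W(B, q) = -64 + 38*B*q (W(B, q) = 2 + ((38*B)*q - 66) = 2 + (38*B*q - 66) = 2 + (-66 + 38*B*q) = -64 + 38*B*q)
37859 + W(212, 88) = 37859 + (-64 + 38*212*88) = 37859 + (-64 + 708928) = 37859 + 708864 = 746723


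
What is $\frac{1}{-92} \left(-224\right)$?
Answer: $\frac{56}{23} \approx 2.4348$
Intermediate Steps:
$\frac{1}{-92} \left(-224\right) = \left(- \frac{1}{92}\right) \left(-224\right) = \frac{56}{23}$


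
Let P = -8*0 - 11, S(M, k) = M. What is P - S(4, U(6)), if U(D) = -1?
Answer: -15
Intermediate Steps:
P = -11 (P = 0 - 11 = -11)
P - S(4, U(6)) = -11 - 1*4 = -11 - 4 = -15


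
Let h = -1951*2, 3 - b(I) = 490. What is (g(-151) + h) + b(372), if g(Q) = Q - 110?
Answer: -4650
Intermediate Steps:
g(Q) = -110 + Q
b(I) = -487 (b(I) = 3 - 1*490 = 3 - 490 = -487)
h = -3902
(g(-151) + h) + b(372) = ((-110 - 151) - 3902) - 487 = (-261 - 3902) - 487 = -4163 - 487 = -4650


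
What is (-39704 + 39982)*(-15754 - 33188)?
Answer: -13605876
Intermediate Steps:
(-39704 + 39982)*(-15754 - 33188) = 278*(-48942) = -13605876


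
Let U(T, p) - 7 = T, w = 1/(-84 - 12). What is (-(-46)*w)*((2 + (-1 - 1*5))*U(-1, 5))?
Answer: 23/2 ≈ 11.500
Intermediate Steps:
w = -1/96 (w = 1/(-96) = -1/96 ≈ -0.010417)
U(T, p) = 7 + T
(-(-46)*w)*((2 + (-1 - 1*5))*U(-1, 5)) = (-(-46)*(-1)/96)*((2 + (-1 - 1*5))*(7 - 1)) = (-46*1/96)*((2 + (-1 - 5))*6) = -23*(2 - 6)*6/48 = -(-23)*6/12 = -23/48*(-24) = 23/2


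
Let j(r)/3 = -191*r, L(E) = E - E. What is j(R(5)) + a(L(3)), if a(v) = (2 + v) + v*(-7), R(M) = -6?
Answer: 3440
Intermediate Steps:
L(E) = 0
j(r) = -573*r (j(r) = 3*(-191*r) = -573*r)
a(v) = 2 - 6*v (a(v) = (2 + v) - 7*v = 2 - 6*v)
j(R(5)) + a(L(3)) = -573*(-6) + (2 - 6*0) = 3438 + (2 + 0) = 3438 + 2 = 3440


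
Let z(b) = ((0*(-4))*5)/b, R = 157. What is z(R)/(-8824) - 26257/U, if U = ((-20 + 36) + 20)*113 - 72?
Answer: -26257/3996 ≈ -6.5708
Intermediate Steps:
z(b) = 0 (z(b) = (0*5)/b = 0/b = 0)
U = 3996 (U = (16 + 20)*113 - 72 = 36*113 - 72 = 4068 - 72 = 3996)
z(R)/(-8824) - 26257/U = 0/(-8824) - 26257/3996 = 0*(-1/8824) - 26257*1/3996 = 0 - 26257/3996 = -26257/3996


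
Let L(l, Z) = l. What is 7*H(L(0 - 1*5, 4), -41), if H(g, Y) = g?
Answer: -35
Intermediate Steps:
7*H(L(0 - 1*5, 4), -41) = 7*(0 - 1*5) = 7*(0 - 5) = 7*(-5) = -35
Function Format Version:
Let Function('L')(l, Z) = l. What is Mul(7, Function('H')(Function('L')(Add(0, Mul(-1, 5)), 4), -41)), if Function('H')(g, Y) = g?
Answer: -35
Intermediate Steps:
Mul(7, Function('H')(Function('L')(Add(0, Mul(-1, 5)), 4), -41)) = Mul(7, Add(0, Mul(-1, 5))) = Mul(7, Add(0, -5)) = Mul(7, -5) = -35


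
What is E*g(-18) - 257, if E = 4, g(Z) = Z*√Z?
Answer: -257 - 216*I*√2 ≈ -257.0 - 305.47*I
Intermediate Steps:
g(Z) = Z^(3/2)
E*g(-18) - 257 = 4*(-18)^(3/2) - 257 = 4*(-54*I*√2) - 257 = -216*I*√2 - 257 = -257 - 216*I*√2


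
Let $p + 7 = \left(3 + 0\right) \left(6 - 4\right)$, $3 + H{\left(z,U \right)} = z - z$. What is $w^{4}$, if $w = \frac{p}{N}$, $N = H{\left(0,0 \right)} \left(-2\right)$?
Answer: $\frac{1}{1296} \approx 0.0007716$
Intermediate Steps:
$H{\left(z,U \right)} = -3$ ($H{\left(z,U \right)} = -3 + \left(z - z\right) = -3 + 0 = -3$)
$p = -1$ ($p = -7 + \left(3 + 0\right) \left(6 - 4\right) = -7 + 3 \cdot 2 = -7 + 6 = -1$)
$N = 6$ ($N = \left(-3\right) \left(-2\right) = 6$)
$w = - \frac{1}{6} \approx -0.16667$
$w^{4} = \left(- \frac{1}{6}\right)^{4} = \frac{1}{1296}$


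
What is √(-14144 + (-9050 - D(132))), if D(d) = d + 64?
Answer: I*√23390 ≈ 152.94*I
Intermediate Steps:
D(d) = 64 + d
√(-14144 + (-9050 - D(132))) = √(-14144 + (-9050 - (64 + 132))) = √(-14144 + (-9050 - 1*196)) = √(-14144 + (-9050 - 196)) = √(-14144 - 9246) = √(-23390) = I*√23390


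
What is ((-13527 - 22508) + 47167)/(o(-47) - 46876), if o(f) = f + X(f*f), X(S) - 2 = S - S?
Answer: -11132/46921 ≈ -0.23725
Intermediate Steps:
X(S) = 2 (X(S) = 2 + (S - S) = 2 + 0 = 2)
o(f) = 2 + f (o(f) = f + 2 = 2 + f)
((-13527 - 22508) + 47167)/(o(-47) - 46876) = ((-13527 - 22508) + 47167)/((2 - 47) - 46876) = (-36035 + 47167)/(-45 - 46876) = 11132/(-46921) = 11132*(-1/46921) = -11132/46921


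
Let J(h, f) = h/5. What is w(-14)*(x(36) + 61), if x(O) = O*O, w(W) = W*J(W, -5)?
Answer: 265972/5 ≈ 53194.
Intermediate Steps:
J(h, f) = h/5 (J(h, f) = h*(⅕) = h/5)
w(W) = W²/5 (w(W) = W*(W/5) = W²/5)
x(O) = O²
w(-14)*(x(36) + 61) = ((⅕)*(-14)²)*(36² + 61) = ((⅕)*196)*(1296 + 61) = (196/5)*1357 = 265972/5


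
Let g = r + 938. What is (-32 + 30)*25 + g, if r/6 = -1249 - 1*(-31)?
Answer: -6420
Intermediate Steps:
r = -7308 (r = 6*(-1249 - 1*(-31)) = 6*(-1249 + 31) = 6*(-1218) = -7308)
g = -6370 (g = -7308 + 938 = -6370)
(-32 + 30)*25 + g = (-32 + 30)*25 - 6370 = -2*25 - 6370 = -50 - 6370 = -6420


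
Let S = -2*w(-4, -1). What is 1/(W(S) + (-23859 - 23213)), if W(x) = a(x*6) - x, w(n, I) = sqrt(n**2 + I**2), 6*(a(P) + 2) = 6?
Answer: -2769/130345133 - 2*sqrt(17)/2215867261 ≈ -2.1247e-5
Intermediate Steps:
a(P) = -1 (a(P) = -2 + (1/6)*6 = -2 + 1 = -1)
w(n, I) = sqrt(I**2 + n**2)
S = -2*sqrt(17) (S = -2*sqrt((-1)**2 + (-4)**2) = -2*sqrt(1 + 16) = -2*sqrt(17) ≈ -8.2462)
W(x) = -1 - x
1/(W(S) + (-23859 - 23213)) = 1/((-1 - (-2)*sqrt(17)) + (-23859 - 23213)) = 1/((-1 + 2*sqrt(17)) - 47072) = 1/(-47073 + 2*sqrt(17))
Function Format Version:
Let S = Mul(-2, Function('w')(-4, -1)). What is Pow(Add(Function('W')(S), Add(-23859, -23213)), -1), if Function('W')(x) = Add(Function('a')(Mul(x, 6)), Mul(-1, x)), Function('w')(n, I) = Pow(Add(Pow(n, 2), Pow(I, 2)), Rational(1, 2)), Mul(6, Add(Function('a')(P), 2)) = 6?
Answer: Add(Rational(-2769, 130345133), Mul(Rational(-2, 2215867261), Pow(17, Rational(1, 2)))) ≈ -2.1247e-5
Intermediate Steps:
Function('a')(P) = -1 (Function('a')(P) = Add(-2, Mul(Rational(1, 6), 6)) = Add(-2, 1) = -1)
Function('w')(n, I) = Pow(Add(Pow(I, 2), Pow(n, 2)), Rational(1, 2))
S = Mul(-2, Pow(17, Rational(1, 2))) (S = Mul(-2, Pow(Add(Pow(-1, 2), Pow(-4, 2)), Rational(1, 2))) = Mul(-2, Pow(Add(1, 16), Rational(1, 2))) = Mul(-2, Pow(17, Rational(1, 2))) ≈ -8.2462)
Function('W')(x) = Add(-1, Mul(-1, x))
Pow(Add(Function('W')(S), Add(-23859, -23213)), -1) = Pow(Add(Add(-1, Mul(-1, Mul(-2, Pow(17, Rational(1, 2))))), Add(-23859, -23213)), -1) = Pow(Add(Add(-1, Mul(2, Pow(17, Rational(1, 2)))), -47072), -1) = Pow(Add(-47073, Mul(2, Pow(17, Rational(1, 2)))), -1)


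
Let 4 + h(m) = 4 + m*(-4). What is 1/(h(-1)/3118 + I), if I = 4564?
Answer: 1559/7115278 ≈ 0.00021911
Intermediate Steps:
h(m) = -4*m (h(m) = -4 + (4 + m*(-4)) = -4 + (4 - 4*m) = -4*m)
1/(h(-1)/3118 + I) = 1/(-4*(-1)/3118 + 4564) = 1/(4*(1/3118) + 4564) = 1/(2/1559 + 4564) = 1/(7115278/1559) = 1559/7115278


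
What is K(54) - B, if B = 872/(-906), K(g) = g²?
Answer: 1321384/453 ≈ 2917.0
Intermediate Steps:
B = -436/453 (B = 872*(-1/906) = -436/453 ≈ -0.96247)
K(54) - B = 54² - 1*(-436/453) = 2916 + 436/453 = 1321384/453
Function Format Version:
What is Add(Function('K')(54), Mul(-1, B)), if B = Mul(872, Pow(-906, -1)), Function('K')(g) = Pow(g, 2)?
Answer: Rational(1321384, 453) ≈ 2917.0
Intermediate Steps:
B = Rational(-436, 453) (B = Mul(872, Rational(-1, 906)) = Rational(-436, 453) ≈ -0.96247)
Add(Function('K')(54), Mul(-1, B)) = Add(Pow(54, 2), Mul(-1, Rational(-436, 453))) = Add(2916, Rational(436, 453)) = Rational(1321384, 453)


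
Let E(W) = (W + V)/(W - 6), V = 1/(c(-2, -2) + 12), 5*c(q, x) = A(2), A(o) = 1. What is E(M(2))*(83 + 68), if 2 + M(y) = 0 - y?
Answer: 36089/610 ≈ 59.162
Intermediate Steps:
c(q, x) = 1/5 (c(q, x) = (1/5)*1 = 1/5)
V = 5/61 (V = 1/(1/5 + 12) = 1/(61/5) = 5/61 ≈ 0.081967)
M(y) = -2 - y (M(y) = -2 + (0 - y) = -2 - y)
E(W) = (5/61 + W)/(-6 + W) (E(W) = (W + 5/61)/(W - 6) = (5/61 + W)/(-6 + W))
E(M(2))*(83 + 68) = ((5/61 + (-2 - 1*2))/(-6 + (-2 - 1*2)))*(83 + 68) = ((5/61 + (-2 - 2))/(-6 + (-2 - 2)))*151 = ((5/61 - 4)/(-6 - 4))*151 = (-239/61/(-10))*151 = -1/10*(-239/61)*151 = (239/610)*151 = 36089/610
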